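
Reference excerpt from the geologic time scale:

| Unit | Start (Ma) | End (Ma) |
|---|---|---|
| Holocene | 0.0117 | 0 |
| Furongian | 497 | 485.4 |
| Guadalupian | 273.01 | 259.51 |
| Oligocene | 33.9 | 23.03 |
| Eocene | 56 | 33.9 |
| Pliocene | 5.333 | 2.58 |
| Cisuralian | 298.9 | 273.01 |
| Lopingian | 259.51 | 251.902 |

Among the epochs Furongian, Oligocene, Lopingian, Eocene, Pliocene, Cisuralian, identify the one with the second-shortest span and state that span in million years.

Lopingian, 7.608 million years

Start − end for each: Furongian 497 − 485.4 = 11.6; Oligocene 33.9 − 23.03 = 10.87; Lopingian 259.51 − 251.902 = 7.608; Eocene 56 − 33.9 = 22.1; Pliocene 5.333 − 2.58 = 2.753; Cisuralian 298.9 − 273.01 = 25.89.
Ranking these from shortest: Pliocene < Lopingian < Oligocene < Furongian < Eocene < Cisuralian.
Position 2 in that ranking is Lopingian, which lasted 7.608 Myr.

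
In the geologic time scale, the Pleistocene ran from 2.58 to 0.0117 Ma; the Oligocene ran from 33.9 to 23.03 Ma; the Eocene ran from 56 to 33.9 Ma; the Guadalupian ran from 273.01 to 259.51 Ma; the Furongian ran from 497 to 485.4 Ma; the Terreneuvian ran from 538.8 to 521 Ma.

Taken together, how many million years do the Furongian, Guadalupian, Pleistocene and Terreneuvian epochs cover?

45.4683 million years

Each duration: Furongian = 11.6; Guadalupian = 13.5; Pleistocene = 2.5683; Terreneuvian = 17.8.
Sum: 11.6 + 13.5 + 2.5683 + 17.8 = 45.4683 Myr.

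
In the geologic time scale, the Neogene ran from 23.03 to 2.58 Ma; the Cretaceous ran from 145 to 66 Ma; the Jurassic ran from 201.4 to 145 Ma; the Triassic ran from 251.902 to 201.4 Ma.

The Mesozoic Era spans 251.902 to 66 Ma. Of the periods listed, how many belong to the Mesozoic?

3

Periods inside 251.902–66 Ma: Triassic, Jurassic, Cretaceous — 3 in total.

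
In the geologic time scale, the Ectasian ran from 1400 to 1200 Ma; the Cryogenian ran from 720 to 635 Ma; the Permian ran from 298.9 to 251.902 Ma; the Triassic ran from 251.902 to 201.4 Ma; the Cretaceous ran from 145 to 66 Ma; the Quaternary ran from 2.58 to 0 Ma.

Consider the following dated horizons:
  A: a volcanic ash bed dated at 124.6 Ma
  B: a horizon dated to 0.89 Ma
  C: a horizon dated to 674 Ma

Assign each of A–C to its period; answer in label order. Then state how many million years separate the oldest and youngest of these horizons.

A — Cretaceous; B — Quaternary; C — Cryogenian; span 673.11 million years

Match each age against the start–end ranges in the excerpt: A = 124.6 Ma → Cretaceous (145–66); B = 0.89 Ma → Quaternary (2.58–0); C = 674 Ma → Cryogenian (720–635).
The largest age is 674 Ma and the smallest is 0.89 Ma; their difference is 673.11 Myr.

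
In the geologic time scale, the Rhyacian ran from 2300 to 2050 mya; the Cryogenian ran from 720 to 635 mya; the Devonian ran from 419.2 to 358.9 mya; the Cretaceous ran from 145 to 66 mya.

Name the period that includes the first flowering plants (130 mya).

Cretaceous

130 Ma lies between 145 and 66 Ma, so it falls in the Cretaceous.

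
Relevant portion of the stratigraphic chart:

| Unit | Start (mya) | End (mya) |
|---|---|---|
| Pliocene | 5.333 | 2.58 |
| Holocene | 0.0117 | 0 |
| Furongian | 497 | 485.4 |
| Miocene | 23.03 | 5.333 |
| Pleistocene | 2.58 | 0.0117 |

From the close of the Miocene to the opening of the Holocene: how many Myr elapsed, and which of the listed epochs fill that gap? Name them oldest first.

The Miocene closes at 5.333 Ma and the Holocene opens at 0.0117 Ma, so the interval is 5.333 − 0.0117 = 5.3213 Myr.
An epoch fits inside if it starts at or after 5.333 Ma and ends at or before 0.0117 Ma; oldest first that gives Pliocene, Pleistocene.

5.3213 million years; Pliocene, Pleistocene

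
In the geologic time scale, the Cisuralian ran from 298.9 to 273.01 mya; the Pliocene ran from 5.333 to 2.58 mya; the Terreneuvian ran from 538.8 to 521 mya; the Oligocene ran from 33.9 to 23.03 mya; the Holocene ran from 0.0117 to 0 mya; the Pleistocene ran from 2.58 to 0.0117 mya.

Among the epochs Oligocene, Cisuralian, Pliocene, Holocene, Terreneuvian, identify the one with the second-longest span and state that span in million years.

Terreneuvian, 17.8 million years

Durations: Oligocene 10.87; Cisuralian 25.89; Pliocene 2.753; Holocene 0.0117; Terreneuvian 17.8 Myr.
Sorted longest-first: Cisuralian (25.89), Terreneuvian (17.8), Oligocene (10.87), Pliocene (2.753), Holocene (0.0117).
The second longest is Terreneuvian at 17.8 Myr.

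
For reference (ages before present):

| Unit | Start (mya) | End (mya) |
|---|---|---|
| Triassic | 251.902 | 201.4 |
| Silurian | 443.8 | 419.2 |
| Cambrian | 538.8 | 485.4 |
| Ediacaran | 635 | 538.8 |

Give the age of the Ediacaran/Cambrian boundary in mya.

The Ediacaran ends and the Cambrian begins at 538.8 mya.

538.8 mya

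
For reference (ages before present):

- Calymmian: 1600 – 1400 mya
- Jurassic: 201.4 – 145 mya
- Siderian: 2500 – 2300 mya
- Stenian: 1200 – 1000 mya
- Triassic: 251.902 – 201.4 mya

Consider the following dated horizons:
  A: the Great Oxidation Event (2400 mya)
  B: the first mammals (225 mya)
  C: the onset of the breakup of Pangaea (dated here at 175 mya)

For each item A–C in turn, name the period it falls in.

A: 2400 Ma lies in 2500–2300 Ma, so Siderian.
B: 225 Ma lies in 251.902–201.4 Ma, so Triassic.
C: 175 Ma lies in 201.4–145 Ma, so Jurassic.

A — Siderian; B — Triassic; C — Jurassic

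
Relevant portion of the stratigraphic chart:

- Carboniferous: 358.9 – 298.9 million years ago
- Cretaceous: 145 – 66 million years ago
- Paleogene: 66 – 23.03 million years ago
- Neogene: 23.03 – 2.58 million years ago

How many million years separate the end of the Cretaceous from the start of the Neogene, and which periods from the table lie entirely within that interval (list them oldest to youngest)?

42.97 million years; Paleogene

End of Cretaceous = 66 Ma; start of Neogene = 23.03 Ma.
Gap = 66 − 23.03 = 42.97 Myr.
Periods wholly inside 66–23.03 Ma: Paleogene (66–23.03).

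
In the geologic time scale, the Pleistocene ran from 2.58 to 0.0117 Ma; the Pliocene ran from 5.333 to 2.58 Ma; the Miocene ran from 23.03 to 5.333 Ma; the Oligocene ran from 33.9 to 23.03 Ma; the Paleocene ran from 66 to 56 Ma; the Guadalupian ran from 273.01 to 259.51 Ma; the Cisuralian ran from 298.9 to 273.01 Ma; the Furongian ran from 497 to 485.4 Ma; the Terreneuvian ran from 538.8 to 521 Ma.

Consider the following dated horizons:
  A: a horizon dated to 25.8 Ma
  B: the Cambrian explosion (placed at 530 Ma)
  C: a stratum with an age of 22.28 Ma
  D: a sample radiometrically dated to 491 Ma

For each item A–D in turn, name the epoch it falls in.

A — Oligocene; B — Terreneuvian; C — Miocene; D — Furongian

A: 25.8 Ma lies in 33.9–23.03 Ma, so Oligocene.
B: 530 Ma lies in 538.8–521 Ma, so Terreneuvian.
C: 22.28 Ma lies in 23.03–5.333 Ma, so Miocene.
D: 491 Ma lies in 497–485.4 Ma, so Furongian.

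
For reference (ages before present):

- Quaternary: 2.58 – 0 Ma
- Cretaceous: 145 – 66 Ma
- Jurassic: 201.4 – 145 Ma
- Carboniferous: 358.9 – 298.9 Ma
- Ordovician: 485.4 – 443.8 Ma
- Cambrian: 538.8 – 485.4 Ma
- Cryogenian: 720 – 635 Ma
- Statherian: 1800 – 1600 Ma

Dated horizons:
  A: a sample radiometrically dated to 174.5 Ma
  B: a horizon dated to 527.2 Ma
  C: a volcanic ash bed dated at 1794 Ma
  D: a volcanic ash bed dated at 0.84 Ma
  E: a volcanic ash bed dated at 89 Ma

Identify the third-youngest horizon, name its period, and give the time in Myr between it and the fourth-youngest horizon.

A, in the Jurassic; 352.7 million years to B

Smaller Ma means younger, so youngest first: D 0.84 < E 89 < A 174.5 < B 527.2 < C 1794.
Counting 3 along gives A (174.5 Ma); the excerpt puts that inside the Jurassic, 201.4–145 Ma.
Next in line is B (527.2 Ma), and 527.2 − 174.5 = 352.7 Myr.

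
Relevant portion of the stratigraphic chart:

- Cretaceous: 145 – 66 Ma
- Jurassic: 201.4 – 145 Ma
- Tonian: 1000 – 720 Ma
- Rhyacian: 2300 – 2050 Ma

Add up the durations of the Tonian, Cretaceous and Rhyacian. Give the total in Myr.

609 million years

Each duration: Tonian = 280; Cretaceous = 79; Rhyacian = 250.
Sum: 280 + 79 + 250 = 609 Myr.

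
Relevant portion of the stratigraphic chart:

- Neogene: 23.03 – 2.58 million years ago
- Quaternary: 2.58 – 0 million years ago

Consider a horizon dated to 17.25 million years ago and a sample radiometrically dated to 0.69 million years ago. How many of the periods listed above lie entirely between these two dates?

0

The older date is 17.25 Ma and the younger is 0.69 Ma.
No period both begins after 17.25 Ma and ends before 0.69 Ma, so the count is 0.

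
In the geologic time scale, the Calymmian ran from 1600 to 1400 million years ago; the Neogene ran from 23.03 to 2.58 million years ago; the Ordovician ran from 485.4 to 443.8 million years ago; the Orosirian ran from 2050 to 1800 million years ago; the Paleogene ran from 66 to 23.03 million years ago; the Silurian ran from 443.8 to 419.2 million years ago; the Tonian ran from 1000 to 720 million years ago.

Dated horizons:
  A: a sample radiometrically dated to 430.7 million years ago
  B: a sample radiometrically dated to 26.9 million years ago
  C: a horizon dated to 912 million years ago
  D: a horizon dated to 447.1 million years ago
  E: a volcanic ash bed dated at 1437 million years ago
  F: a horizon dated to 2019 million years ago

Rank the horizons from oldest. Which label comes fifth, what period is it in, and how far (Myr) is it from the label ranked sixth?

Larger Ma means older, so oldest first: F 2019 > E 1437 > C 912 > D 447.1 > A 430.7 > B 26.9.
Counting 5 along gives A (430.7 Ma); the excerpt puts that inside the Silurian, 443.8–419.2 Ma.
Next in line is B (26.9 Ma), and 430.7 − 26.9 = 403.8 Myr.

A, in the Silurian; 403.8 million years to B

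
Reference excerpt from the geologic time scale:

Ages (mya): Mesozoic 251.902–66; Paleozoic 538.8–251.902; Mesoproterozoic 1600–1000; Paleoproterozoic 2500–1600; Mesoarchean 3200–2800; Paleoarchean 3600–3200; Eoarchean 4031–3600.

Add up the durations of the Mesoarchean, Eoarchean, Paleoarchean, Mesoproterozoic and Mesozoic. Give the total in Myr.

Duration is start − end for each: (3200 − 2800) + (4031 − 3600) + (3600 − 3200) + (1600 − 1000) + (251.902 − 66).
That is 400 + 431 + 400 + 600 + 185.902, which totals 2016.902 million years.

2016.902 million years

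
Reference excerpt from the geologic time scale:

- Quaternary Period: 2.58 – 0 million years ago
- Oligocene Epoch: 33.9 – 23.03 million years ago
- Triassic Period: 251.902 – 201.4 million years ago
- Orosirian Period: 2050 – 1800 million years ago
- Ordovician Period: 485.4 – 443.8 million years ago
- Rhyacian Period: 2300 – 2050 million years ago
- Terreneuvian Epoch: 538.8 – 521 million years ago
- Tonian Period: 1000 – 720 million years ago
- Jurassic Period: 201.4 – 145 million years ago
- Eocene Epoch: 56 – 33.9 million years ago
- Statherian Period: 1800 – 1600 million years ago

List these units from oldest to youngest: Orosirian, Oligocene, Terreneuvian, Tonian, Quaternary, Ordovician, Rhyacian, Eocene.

Read off each span (Ma): Orosirian 2050–1800; Oligocene 33.9–23.03; Terreneuvian 538.8–521; Tonian 1000–720; Quaternary 2.58–0; Ordovician 485.4–443.8; Rhyacian 2300–2050; Eocene 56–33.9.
Larger Ma is older, so oldest→youngest is Rhyacian, Orosirian, Tonian, Terreneuvian, Ordovician, Eocene, Oligocene, Quaternary.

Rhyacian, Orosirian, Tonian, Terreneuvian, Ordovician, Eocene, Oligocene, Quaternary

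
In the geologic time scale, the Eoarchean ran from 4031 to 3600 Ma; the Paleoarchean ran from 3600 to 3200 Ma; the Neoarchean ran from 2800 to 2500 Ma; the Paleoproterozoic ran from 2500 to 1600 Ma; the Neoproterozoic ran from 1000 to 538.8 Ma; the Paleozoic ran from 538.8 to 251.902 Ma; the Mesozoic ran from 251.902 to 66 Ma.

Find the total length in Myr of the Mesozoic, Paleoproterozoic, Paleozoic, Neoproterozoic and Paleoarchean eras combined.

Duration is start − end for each: (251.902 − 66) + (2500 − 1600) + (538.8 − 251.902) + (1000 − 538.8) + (3600 − 3200).
That is 185.902 + 900 + 286.898 + 461.2 + 400, which totals 2234 million years.

2234 million years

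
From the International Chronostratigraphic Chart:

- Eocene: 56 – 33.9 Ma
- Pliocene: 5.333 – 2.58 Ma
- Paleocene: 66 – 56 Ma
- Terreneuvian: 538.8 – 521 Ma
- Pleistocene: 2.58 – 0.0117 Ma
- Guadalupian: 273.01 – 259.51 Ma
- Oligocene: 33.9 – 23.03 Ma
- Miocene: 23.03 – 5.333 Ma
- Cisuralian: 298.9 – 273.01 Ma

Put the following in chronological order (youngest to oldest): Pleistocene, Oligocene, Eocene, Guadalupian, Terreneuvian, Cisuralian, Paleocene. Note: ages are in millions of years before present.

The oldest of these is Terreneuvian (starts 538.8 Ma) and the youngest is Pleistocene (ends 0.0117 Ma).
In between, by decreasing start age: Cisuralian (298.9), Guadalupian (273.01), Paleocene (66), Eocene (56), Oligocene (33.9).
Listing youngest first means reversing that sequence.

Pleistocene, Oligocene, Eocene, Paleocene, Guadalupian, Cisuralian, Terreneuvian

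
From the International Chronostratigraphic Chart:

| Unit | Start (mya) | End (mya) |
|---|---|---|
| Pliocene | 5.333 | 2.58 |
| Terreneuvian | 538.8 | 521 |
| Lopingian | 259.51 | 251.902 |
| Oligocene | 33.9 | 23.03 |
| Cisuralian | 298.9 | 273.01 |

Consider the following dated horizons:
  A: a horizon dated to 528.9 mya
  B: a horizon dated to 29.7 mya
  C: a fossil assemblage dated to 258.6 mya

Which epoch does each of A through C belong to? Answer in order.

A — Terreneuvian; B — Oligocene; C — Lopingian

A: 528.9 Ma lies in 538.8–521 Ma, so Terreneuvian.
B: 29.7 Ma lies in 33.9–23.03 Ma, so Oligocene.
C: 258.6 Ma lies in 259.51–251.902 Ma, so Lopingian.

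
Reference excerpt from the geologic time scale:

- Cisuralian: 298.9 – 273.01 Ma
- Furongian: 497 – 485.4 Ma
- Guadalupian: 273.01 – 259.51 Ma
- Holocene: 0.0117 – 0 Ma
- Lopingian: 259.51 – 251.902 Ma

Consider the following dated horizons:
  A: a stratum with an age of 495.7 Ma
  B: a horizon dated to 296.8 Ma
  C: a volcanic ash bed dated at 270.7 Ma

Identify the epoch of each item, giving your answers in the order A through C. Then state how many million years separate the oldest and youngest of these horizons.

A — Furongian; B — Cisuralian; C — Guadalupian; span 225 million years

Match each age against the start–end ranges in the excerpt: A = 495.7 Ma → Furongian (497–485.4); B = 296.8 Ma → Cisuralian (298.9–273.01); C = 270.7 Ma → Guadalupian (273.01–259.51).
The largest age is 495.7 Ma and the smallest is 270.7 Ma; their difference is 225 Myr.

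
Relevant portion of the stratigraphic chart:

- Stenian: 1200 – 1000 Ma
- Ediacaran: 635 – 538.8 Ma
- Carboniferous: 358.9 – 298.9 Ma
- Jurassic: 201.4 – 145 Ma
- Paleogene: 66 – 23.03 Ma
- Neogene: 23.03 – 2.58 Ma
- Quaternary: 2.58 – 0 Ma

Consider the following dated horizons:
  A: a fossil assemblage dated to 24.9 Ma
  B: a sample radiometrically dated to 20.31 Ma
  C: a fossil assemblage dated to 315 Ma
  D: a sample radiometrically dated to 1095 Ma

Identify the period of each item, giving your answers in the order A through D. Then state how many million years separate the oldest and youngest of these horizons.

A — Paleogene; B — Neogene; C — Carboniferous; D — Stenian; span 1074.69 million years

Match each age against the start–end ranges in the excerpt: A = 24.9 Ma → Paleogene (66–23.03); B = 20.31 Ma → Neogene (23.03–2.58); C = 315 Ma → Carboniferous (358.9–298.9); D = 1095 Ma → Stenian (1200–1000).
The largest age is 1095 Ma and the smallest is 20.31 Ma; their difference is 1074.69 Myr.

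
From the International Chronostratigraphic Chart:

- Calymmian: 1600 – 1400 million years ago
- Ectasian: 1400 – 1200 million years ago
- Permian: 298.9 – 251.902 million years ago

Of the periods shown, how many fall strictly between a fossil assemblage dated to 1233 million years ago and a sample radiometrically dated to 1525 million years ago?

The older date is 1525 Ma and the younger is 1233 Ma.
No period both begins after 1525 Ma and ends before 1233 Ma, so the count is 0.

0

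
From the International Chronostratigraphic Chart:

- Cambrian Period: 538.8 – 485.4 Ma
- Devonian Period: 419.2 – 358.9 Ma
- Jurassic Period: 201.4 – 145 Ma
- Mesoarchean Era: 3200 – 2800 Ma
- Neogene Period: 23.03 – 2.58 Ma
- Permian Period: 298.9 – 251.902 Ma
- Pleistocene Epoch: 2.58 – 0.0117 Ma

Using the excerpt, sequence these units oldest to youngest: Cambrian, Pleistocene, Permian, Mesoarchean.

Mesoarchean → Cambrian → Permian → Pleistocene

Sorting by start age (descending Ma, since larger Ma = older): Mesoarchean start 3200, Cambrian start 538.8, Permian start 298.9, Pleistocene start 2.58.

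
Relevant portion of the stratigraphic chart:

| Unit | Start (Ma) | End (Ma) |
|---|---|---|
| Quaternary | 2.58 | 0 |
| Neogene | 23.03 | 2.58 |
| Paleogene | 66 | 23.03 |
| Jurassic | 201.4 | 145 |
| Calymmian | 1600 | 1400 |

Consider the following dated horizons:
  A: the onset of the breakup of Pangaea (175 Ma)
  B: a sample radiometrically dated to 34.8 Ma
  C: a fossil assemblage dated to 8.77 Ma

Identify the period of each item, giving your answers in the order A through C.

A: 175 Ma lies in 201.4–145 Ma, so Jurassic.
B: 34.8 Ma lies in 66–23.03 Ma, so Paleogene.
C: 8.77 Ma lies in 23.03–2.58 Ma, so Neogene.

A — Jurassic; B — Paleogene; C — Neogene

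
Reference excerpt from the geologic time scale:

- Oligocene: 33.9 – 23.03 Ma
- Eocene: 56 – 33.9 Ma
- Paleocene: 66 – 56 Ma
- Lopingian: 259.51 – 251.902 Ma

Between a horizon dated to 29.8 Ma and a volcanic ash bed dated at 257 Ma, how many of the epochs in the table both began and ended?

The older date is 257 Ma and the younger is 29.8 Ma.
Epochs with start < 257 and end > 29.8 Ma: Paleocene (66–56), Eocene (56–33.9).
That is 2 complete epochs.

2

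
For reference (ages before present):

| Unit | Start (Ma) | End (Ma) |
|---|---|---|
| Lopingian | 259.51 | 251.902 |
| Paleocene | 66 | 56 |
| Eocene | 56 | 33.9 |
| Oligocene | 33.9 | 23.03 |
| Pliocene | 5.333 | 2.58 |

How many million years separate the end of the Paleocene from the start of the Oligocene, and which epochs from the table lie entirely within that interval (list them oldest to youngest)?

22.1 million years; Eocene

End of Paleocene = 56 Ma; start of Oligocene = 33.9 Ma.
Gap = 56 − 33.9 = 22.1 Myr.
Epochs wholly inside 56–33.9 Ma: Eocene (56–33.9).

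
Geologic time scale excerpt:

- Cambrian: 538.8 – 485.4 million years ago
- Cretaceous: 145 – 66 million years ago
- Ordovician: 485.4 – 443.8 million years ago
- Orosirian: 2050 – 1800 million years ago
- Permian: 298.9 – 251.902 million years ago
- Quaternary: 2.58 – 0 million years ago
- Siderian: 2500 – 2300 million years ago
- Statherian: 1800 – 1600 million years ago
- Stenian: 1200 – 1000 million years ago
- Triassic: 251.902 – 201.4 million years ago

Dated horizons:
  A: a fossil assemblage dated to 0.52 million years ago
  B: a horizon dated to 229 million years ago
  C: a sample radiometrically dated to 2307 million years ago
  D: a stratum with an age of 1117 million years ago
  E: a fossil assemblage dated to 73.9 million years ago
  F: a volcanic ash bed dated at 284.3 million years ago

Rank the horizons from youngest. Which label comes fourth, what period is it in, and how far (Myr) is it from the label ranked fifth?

Smaller Ma means younger, so youngest first: A 0.52 < E 73.9 < B 229 < F 284.3 < D 1117 < C 2307.
Counting 4 along gives F (284.3 Ma); the excerpt puts that inside the Permian, 298.9–251.902 Ma.
Next in line is D (1117 Ma), and 1117 − 284.3 = 832.7 Myr.

F, in the Permian; 832.7 million years to D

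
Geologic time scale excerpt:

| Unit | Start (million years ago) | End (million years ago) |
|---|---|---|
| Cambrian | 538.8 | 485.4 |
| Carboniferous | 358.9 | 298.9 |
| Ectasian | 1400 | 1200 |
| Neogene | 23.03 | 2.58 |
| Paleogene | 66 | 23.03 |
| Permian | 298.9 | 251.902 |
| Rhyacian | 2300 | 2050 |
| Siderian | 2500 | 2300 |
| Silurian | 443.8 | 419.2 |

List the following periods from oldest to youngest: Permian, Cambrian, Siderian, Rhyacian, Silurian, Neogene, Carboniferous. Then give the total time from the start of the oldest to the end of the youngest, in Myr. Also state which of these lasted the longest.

Siderian → Rhyacian → Cambrian → Silurian → Carboniferous → Permian → Neogene; total span 2497.42 Myr; longest is Rhyacian

From the excerpt: Permian 298.9–251.902; Cambrian 538.8–485.4; Siderian 2500–2300; Rhyacian 2300–2050; Silurian 443.8–419.2; Neogene 23.03–2.58; Carboniferous 358.9–298.9 (Ma).
Larger Ma is earlier, so the oldest is Siderian and the youngest is Neogene; oldest to youngest: Siderian, Rhyacian, Cambrian, Silurian, Carboniferous, Permian, Neogene.
Oldest start 2500 minus youngest end 2.58 gives 2497.42 Myr overall.
Individual lengths (start − end): Siderian 200; Rhyacian 250; Cambrian 53.4; Carboniferous 60; Silurian 24.6; Permian 46.998; Neogene 20.45. The largest is Rhyacian at 250 Myr.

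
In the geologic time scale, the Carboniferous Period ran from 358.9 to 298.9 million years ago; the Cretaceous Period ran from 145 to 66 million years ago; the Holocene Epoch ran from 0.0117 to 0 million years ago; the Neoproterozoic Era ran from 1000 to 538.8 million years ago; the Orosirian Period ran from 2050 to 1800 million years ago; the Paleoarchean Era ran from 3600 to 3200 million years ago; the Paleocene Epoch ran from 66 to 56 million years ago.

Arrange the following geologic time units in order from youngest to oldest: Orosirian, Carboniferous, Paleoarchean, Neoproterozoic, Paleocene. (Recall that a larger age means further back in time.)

Paleocene, Carboniferous, Neoproterozoic, Orosirian, Paleoarchean

Sorting by start age (ascending Ma, since larger Ma = older): Paleocene start 66, Carboniferous start 358.9, Neoproterozoic start 1000, Orosirian start 2050, Paleoarchean start 3600.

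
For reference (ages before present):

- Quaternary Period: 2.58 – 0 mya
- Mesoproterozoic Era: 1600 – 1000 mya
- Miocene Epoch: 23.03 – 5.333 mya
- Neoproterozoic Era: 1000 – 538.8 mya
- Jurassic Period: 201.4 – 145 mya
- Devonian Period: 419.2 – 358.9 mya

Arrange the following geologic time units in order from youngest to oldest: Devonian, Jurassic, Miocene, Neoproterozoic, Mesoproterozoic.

Miocene, Jurassic, Devonian, Neoproterozoic, Mesoproterozoic

Read off each span (Ma): Devonian 419.2–358.9; Jurassic 201.4–145; Miocene 23.03–5.333; Neoproterozoic 1000–538.8; Mesoproterozoic 1600–1000.
Larger Ma is older, so oldest→youngest is Mesoproterozoic, Neoproterozoic, Devonian, Jurassic, Miocene; reverse it for youngest→oldest.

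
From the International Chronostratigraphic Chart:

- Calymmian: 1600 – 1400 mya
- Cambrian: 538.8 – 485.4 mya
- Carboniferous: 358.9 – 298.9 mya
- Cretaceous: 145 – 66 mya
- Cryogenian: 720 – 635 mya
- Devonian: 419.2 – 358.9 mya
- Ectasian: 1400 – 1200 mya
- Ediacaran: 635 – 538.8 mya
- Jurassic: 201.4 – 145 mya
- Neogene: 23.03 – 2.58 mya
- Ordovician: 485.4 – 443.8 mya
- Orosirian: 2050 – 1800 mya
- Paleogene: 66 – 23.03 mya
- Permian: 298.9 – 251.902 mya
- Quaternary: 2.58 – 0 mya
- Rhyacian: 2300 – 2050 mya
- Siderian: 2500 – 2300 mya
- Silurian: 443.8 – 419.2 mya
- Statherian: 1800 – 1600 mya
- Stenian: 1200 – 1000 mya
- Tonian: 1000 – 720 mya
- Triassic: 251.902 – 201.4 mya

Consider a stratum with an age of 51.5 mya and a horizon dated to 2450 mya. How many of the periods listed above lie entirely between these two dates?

The older date is 2450 Ma and the younger is 51.5 Ma.
Periods with start < 2450 and end > 51.5 Ma: Rhyacian (2300–2050), Orosirian (2050–1800), Statherian (1800–1600), Calymmian (1600–1400), Ectasian (1400–1200), Stenian (1200–1000), Tonian (1000–720), Cryogenian (720–635), Ediacaran (635–538.8), Cambrian (538.8–485.4), Ordovician (485.4–443.8), Silurian (443.8–419.2), Devonian (419.2–358.9), Carboniferous (358.9–298.9), Permian (298.9–251.902), Triassic (251.902–201.4), Jurassic (201.4–145), Cretaceous (145–66).
That is 18 complete periods.

18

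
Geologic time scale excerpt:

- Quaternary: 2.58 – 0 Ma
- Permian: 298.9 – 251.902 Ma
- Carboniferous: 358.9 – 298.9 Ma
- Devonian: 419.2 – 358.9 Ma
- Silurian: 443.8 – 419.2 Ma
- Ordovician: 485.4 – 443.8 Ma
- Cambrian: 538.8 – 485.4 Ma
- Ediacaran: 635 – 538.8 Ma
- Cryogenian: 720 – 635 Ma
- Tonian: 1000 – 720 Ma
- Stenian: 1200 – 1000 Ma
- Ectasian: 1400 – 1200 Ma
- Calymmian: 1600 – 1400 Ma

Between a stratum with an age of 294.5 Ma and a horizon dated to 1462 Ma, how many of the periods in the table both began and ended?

1462 Ma sits inside the Calymmian (1600–1400) and 294.5 Ma inside the Permian (298.9–251.902); neither of those is wholly between the two dates.
The listed periods lying completely between them are Ectasian, Stenian, Tonian, Cryogenian, Ediacaran, Cambrian, Ordovician, Silurian, Devonian, Carboniferous — 10 in all.

10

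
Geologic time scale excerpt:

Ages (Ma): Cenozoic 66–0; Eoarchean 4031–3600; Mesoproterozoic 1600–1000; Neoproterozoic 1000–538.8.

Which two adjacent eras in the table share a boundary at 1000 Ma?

The Mesoproterozoic ends at 1000 Ma and the Neoproterozoic begins at 1000 Ma, so they share that boundary.

Mesoproterozoic and Neoproterozoic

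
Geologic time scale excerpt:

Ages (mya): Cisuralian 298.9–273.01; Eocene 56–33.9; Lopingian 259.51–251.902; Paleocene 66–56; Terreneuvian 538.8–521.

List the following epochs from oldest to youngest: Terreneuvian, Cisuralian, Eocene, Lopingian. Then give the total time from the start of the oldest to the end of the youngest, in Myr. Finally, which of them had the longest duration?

Start ages (Ma): Terreneuvian 538.8, Cisuralian 298.9, Lopingian 259.51, Eocene 56.
Ordered oldest to youngest: Terreneuvian, Cisuralian, Lopingian, Eocene.
Span = 538.8 − 33.9 = 504.9 Myr.
Durations: Cisuralian 25.89, Eocene 22.1, Terreneuvian 17.8, Lopingian 7.608 → longest is Cisuralian (25.89 Myr).

Terreneuvian → Cisuralian → Lopingian → Eocene; total span 504.9 Myr; longest is Cisuralian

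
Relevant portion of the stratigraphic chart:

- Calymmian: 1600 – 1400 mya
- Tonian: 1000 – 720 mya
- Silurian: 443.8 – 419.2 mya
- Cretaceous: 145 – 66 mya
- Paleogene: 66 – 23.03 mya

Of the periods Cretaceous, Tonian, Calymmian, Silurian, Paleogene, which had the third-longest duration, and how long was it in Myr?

Durations: Cretaceous 79; Tonian 280; Calymmian 200; Silurian 24.6; Paleogene 42.97 Myr.
Sorted longest-first: Tonian (280), Calymmian (200), Cretaceous (79), Paleogene (42.97), Silurian (24.6).
The third longest is Cretaceous at 79 Myr.

Cretaceous, 79 million years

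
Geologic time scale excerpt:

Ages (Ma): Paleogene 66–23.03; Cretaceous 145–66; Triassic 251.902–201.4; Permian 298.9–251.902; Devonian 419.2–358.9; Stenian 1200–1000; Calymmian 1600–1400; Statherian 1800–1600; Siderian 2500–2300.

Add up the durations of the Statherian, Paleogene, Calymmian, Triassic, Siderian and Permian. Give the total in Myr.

740.47 million years

Duration is start − end for each: (1800 − 1600) + (66 − 23.03) + (1600 − 1400) + (251.902 − 201.4) + (2500 − 2300) + (298.9 − 251.902).
That is 200 + 42.97 + 200 + 50.502 + 200 + 46.998, which totals 740.47 million years.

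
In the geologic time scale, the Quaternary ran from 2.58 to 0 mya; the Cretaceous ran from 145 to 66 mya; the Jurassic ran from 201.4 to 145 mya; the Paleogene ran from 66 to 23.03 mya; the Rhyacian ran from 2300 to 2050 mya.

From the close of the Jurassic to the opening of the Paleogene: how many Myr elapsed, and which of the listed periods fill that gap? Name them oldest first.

79 million years; Cretaceous

The Jurassic closes at 145 Ma and the Paleogene opens at 66 Ma, so the interval is 145 − 66 = 79 Myr.
A period fits inside if it starts at or after 145 Ma and ends at or before 66 Ma; oldest first that gives Cretaceous.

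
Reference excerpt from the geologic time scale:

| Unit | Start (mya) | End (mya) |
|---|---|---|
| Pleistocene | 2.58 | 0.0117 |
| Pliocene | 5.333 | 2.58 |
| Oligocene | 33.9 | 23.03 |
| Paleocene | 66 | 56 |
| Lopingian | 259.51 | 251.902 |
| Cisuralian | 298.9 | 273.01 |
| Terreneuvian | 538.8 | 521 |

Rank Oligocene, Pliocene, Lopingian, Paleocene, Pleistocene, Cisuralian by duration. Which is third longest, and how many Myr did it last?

Start − end for each: Oligocene 33.9 − 23.03 = 10.87; Pliocene 5.333 − 2.58 = 2.753; Lopingian 259.51 − 251.902 = 7.608; Paleocene 66 − 56 = 10; Pleistocene 2.58 − 0.0117 = 2.5683; Cisuralian 298.9 − 273.01 = 25.89.
Ranking these from longest: Cisuralian > Oligocene > Paleocene > Lopingian > Pliocene > Pleistocene.
Position 3 in that ranking is Paleocene, which lasted 10 Myr.

Paleocene, 10 million years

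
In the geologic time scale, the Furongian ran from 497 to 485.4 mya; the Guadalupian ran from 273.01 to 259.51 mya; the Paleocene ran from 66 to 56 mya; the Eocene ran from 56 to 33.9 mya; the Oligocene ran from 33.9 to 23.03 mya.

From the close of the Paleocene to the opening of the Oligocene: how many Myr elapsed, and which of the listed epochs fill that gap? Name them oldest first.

The Paleocene closes at 56 Ma and the Oligocene opens at 33.9 Ma, so the interval is 56 − 33.9 = 22.1 Myr.
An epoch fits inside if it starts at or after 56 Ma and ends at or before 33.9 Ma; oldest first that gives Eocene.

22.1 million years; Eocene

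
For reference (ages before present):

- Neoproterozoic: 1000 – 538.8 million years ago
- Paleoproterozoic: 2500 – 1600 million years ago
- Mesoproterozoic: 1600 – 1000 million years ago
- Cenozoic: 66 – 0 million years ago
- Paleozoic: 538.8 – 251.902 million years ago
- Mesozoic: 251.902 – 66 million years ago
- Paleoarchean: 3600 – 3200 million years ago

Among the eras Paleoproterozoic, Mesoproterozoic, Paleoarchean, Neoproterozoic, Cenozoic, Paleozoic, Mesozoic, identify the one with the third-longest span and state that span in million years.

Durations: Paleoproterozoic 900; Mesoproterozoic 600; Paleoarchean 400; Neoproterozoic 461.2; Cenozoic 66; Paleozoic 286.898; Mesozoic 185.902 Myr.
Sorted longest-first: Paleoproterozoic (900), Mesoproterozoic (600), Neoproterozoic (461.2), Paleoarchean (400), Paleozoic (286.898), Mesozoic (185.902), Cenozoic (66).
The third longest is Neoproterozoic at 461.2 Myr.

Neoproterozoic, 461.2 million years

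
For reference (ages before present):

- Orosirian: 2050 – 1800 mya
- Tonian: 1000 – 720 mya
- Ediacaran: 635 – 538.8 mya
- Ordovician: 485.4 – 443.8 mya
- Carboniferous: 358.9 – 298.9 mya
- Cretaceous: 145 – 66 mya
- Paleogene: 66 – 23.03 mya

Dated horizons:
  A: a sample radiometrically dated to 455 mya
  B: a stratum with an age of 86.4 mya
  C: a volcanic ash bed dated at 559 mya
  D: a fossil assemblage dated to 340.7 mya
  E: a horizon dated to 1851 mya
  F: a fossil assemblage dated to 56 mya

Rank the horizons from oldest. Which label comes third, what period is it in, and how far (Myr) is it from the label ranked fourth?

Sorted oldest-first by Ma: E (1851), C (559), A (455), D (340.7), B (86.4), F (56).
The third oldest is A at 455 Ma, which lies in 485.4–443.8 Ma: the Ordovician.
The fourth oldest is D at 340.7 Ma; separation = |455 − 340.7| = 114.3 Myr.

A, in the Ordovician; 114.3 million years to D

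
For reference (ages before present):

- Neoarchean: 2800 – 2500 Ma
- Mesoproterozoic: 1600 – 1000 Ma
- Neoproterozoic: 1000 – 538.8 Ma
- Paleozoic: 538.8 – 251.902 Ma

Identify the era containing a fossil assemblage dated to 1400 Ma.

Mesoproterozoic

1400 Ma lies between 1600 and 1000 Ma, so it falls in the Mesoproterozoic.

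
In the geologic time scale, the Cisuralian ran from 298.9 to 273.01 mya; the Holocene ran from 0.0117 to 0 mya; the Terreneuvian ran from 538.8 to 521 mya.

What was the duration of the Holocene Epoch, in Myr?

0.0117 million years

0.0117 − 0 = 0.0117 million years.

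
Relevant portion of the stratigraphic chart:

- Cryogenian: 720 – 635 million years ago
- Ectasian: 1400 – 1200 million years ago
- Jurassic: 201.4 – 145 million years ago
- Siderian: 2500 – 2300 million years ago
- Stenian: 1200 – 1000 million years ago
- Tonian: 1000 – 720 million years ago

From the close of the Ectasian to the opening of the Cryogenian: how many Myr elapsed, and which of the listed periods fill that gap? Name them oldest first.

480 million years; Stenian, Tonian

End of Ectasian = 1200 Ma; start of Cryogenian = 720 Ma.
Gap = 1200 − 720 = 480 Myr.
Periods wholly inside 1200–720 Ma: Stenian (1200–1000), Tonian (1000–720).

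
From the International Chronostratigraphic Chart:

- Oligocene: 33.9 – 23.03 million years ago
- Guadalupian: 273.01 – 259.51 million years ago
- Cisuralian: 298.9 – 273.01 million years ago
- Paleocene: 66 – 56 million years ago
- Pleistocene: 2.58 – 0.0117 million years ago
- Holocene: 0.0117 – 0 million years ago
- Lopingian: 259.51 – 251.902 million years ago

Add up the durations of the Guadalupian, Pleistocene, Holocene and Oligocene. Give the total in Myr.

26.95 million years

Duration is start − end for each: (273.01 − 259.51) + (2.58 − 0.0117) + (0.0117 − 0) + (33.9 − 23.03).
That is 13.5 + 2.5683 + 0.0117 + 10.87, which totals 26.95 million years.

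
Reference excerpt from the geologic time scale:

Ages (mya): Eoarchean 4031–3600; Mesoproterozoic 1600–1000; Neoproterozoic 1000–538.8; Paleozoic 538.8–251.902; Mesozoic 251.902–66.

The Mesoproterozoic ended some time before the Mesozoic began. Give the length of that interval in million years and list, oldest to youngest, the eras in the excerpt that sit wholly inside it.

End of Mesoproterozoic = 1000 Ma; start of Mesozoic = 251.902 Ma.
Gap = 1000 − 251.902 = 748.098 Myr.
Eras wholly inside 1000–251.902 Ma: Neoproterozoic (1000–538.8), Paleozoic (538.8–251.902).

748.098 million years; Neoproterozoic, Paleozoic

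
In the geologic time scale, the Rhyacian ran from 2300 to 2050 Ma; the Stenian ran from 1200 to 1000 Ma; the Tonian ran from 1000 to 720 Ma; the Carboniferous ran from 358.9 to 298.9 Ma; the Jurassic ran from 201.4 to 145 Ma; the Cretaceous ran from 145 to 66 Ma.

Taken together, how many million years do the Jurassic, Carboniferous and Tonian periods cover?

396.4 million years

Duration is start − end for each: (201.4 − 145) + (358.9 − 298.9) + (1000 − 720).
That is 56.4 + 60 + 280, which totals 396.4 million years.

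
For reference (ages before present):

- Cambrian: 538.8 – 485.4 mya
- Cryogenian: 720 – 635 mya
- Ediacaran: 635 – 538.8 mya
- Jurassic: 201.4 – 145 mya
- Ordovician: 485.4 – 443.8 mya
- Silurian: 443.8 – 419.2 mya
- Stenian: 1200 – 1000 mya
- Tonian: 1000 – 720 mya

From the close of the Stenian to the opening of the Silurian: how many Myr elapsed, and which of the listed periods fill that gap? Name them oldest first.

End of Stenian = 1000 Ma; start of Silurian = 443.8 Ma.
Gap = 1000 − 443.8 = 556.2 Myr.
Periods wholly inside 1000–443.8 Ma: Tonian (1000–720), Cryogenian (720–635), Ediacaran (635–538.8), Cambrian (538.8–485.4), Ordovician (485.4–443.8).

556.2 million years; Tonian, Cryogenian, Ediacaran, Cambrian, Ordovician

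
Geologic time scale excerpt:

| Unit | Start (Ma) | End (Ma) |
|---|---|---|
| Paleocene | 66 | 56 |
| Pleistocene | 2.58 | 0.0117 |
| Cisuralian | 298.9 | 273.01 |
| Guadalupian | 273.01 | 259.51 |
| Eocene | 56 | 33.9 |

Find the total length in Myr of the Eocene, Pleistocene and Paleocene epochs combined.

Duration is start − end for each: (56 − 33.9) + (2.58 − 0.0117) + (66 − 56).
That is 22.1 + 2.5683 + 10, which totals 34.6683 million years.

34.6683 million years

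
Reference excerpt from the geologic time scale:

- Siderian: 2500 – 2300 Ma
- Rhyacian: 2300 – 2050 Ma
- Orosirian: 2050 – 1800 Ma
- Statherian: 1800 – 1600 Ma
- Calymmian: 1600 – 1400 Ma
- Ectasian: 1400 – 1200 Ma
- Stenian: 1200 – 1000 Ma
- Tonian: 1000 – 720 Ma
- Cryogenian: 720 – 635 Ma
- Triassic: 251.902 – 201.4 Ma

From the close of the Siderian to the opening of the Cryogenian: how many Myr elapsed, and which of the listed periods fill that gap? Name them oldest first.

End of Siderian = 2300 Ma; start of Cryogenian = 720 Ma.
Gap = 2300 − 720 = 1580 Myr.
Periods wholly inside 2300–720 Ma: Rhyacian (2300–2050), Orosirian (2050–1800), Statherian (1800–1600), Calymmian (1600–1400), Ectasian (1400–1200), Stenian (1200–1000), Tonian (1000–720).

1580 million years; Rhyacian, Orosirian, Statherian, Calymmian, Ectasian, Stenian, Tonian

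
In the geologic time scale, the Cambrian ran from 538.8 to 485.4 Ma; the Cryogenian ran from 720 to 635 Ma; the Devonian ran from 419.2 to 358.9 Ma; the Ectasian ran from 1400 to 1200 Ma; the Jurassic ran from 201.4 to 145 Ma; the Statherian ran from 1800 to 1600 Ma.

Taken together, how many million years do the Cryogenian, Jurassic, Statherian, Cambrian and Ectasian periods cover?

Each duration: Cryogenian = 85; Jurassic = 56.4; Statherian = 200; Cambrian = 53.4; Ectasian = 200.
Sum: 85 + 56.4 + 200 + 53.4 + 200 = 594.8 Myr.

594.8 million years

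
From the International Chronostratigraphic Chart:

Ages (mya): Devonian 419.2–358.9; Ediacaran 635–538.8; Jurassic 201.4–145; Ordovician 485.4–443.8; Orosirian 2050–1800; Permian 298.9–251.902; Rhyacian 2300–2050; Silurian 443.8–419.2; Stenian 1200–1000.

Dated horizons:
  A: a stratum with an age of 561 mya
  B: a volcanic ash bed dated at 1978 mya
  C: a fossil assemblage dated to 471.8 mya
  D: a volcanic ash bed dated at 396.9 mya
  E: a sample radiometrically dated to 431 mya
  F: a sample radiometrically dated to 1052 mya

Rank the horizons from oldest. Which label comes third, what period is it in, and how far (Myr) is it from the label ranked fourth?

A, in the Ediacaran; 89.2 million years to C

Sorted oldest-first by Ma: B (1978), F (1052), A (561), C (471.8), E (431), D (396.9).
The third oldest is A at 561 Ma, which lies in 635–538.8 Ma: the Ediacaran.
The fourth oldest is C at 471.8 Ma; separation = |561 − 471.8| = 89.2 Myr.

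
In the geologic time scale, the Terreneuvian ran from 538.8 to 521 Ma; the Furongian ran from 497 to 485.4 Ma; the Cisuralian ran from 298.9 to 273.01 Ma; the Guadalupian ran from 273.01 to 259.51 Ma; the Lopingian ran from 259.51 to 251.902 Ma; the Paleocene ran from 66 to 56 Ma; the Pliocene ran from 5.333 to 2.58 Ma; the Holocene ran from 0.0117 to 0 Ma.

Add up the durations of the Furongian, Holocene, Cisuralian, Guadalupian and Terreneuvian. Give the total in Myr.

Duration is start − end for each: (497 − 485.4) + (0.0117 − 0) + (298.9 − 273.01) + (273.01 − 259.51) + (538.8 − 521).
That is 11.6 + 0.0117 + 25.89 + 13.5 + 17.8, which totals 68.8017 million years.

68.8017 million years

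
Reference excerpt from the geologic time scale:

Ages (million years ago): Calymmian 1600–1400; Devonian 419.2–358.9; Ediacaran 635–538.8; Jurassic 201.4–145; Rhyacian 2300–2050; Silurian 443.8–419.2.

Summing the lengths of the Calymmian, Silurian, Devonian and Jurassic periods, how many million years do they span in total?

Each duration: Calymmian = 200; Silurian = 24.6; Devonian = 60.3; Jurassic = 56.4.
Sum: 200 + 24.6 + 60.3 + 56.4 = 341.3 Myr.

341.3 million years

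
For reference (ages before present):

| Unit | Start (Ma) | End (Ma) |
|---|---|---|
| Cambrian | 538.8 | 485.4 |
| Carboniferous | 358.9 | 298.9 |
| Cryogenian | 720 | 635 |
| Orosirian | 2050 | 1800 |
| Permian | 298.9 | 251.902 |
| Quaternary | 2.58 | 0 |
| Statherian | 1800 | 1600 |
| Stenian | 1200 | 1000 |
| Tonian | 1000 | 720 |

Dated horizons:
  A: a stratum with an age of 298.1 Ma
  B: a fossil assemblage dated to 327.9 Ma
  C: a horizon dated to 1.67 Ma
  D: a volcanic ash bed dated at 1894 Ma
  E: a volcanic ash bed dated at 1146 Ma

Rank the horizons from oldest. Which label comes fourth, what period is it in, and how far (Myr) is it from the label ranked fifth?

Larger Ma means older, so oldest first: D 1894 > E 1146 > B 327.9 > A 298.1 > C 1.67.
Counting 4 along gives A (298.1 Ma); the excerpt puts that inside the Permian, 298.9–251.902 Ma.
Next in line is C (1.67 Ma), and 298.1 − 1.67 = 296.43 Myr.

A, in the Permian; 296.43 million years to C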